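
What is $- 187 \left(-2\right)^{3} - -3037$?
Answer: $4533$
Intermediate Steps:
$- 187 \left(-2\right)^{3} - -3037 = \left(-187\right) \left(-8\right) + 3037 = 1496 + 3037 = 4533$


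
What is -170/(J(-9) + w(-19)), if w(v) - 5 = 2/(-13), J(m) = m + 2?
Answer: 1105/14 ≈ 78.929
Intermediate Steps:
J(m) = 2 + m
w(v) = 63/13 (w(v) = 5 + 2/(-13) = 5 + 2*(-1/13) = 5 - 2/13 = 63/13)
-170/(J(-9) + w(-19)) = -170/((2 - 9) + 63/13) = -170/(-7 + 63/13) = -170/(-28/13) = -170*(-13/28) = 1105/14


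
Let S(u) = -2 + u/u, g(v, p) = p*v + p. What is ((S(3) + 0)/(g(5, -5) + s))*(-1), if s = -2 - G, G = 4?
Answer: -1/36 ≈ -0.027778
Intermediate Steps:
g(v, p) = p + p*v
S(u) = -1 (S(u) = -2 + 1 = -1)
s = -6 (s = -2 - 1*4 = -2 - 4 = -6)
((S(3) + 0)/(g(5, -5) + s))*(-1) = ((-1 + 0)/(-5*(1 + 5) - 6))*(-1) = -1/(-5*6 - 6)*(-1) = -1/(-30 - 6)*(-1) = -1/(-36)*(-1) = -1*(-1/36)*(-1) = (1/36)*(-1) = -1/36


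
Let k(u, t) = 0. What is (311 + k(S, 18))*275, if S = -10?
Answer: 85525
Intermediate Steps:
(311 + k(S, 18))*275 = (311 + 0)*275 = 311*275 = 85525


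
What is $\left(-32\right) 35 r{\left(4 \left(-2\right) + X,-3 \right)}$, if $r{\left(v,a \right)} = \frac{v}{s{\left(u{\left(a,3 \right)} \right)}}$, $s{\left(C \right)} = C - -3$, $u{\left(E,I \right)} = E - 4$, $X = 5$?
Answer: $-840$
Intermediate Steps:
$u{\left(E,I \right)} = -4 + E$ ($u{\left(E,I \right)} = E - 4 = -4 + E$)
$s{\left(C \right)} = 3 + C$ ($s{\left(C \right)} = C + 3 = 3 + C$)
$r{\left(v,a \right)} = \frac{v}{-1 + a}$ ($r{\left(v,a \right)} = \frac{v}{3 + \left(-4 + a\right)} = \frac{v}{-1 + a}$)
$\left(-32\right) 35 r{\left(4 \left(-2\right) + X,-3 \right)} = \left(-32\right) 35 \frac{4 \left(-2\right) + 5}{-1 - 3} = - 1120 \frac{-8 + 5}{-4} = - 1120 \left(\left(-3\right) \left(- \frac{1}{4}\right)\right) = \left(-1120\right) \frac{3}{4} = -840$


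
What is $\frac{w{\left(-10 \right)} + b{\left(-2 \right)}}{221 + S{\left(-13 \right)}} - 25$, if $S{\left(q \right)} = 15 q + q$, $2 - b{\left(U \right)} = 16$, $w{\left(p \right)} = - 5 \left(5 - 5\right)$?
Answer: $- \frac{339}{13} \approx -26.077$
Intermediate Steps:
$w{\left(p \right)} = 0$ ($w{\left(p \right)} = \left(-5\right) 0 = 0$)
$b{\left(U \right)} = -14$ ($b{\left(U \right)} = 2 - 16 = -14$)
$S{\left(q \right)} = 16 q$
$\frac{w{\left(-10 \right)} + b{\left(-2 \right)}}{221 + S{\left(-13 \right)}} - 25 = \frac{0 - 14}{221 + 16 \left(-13\right)} - 25 = - \frac{14}{221 - 208} - 25 = - \frac{14}{13} - 25 = - \frac{339}{13}$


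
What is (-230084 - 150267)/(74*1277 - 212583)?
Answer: 380351/118085 ≈ 3.2210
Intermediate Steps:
(-230084 - 150267)/(74*1277 - 212583) = -380351/(94498 - 212583) = -380351/(-118085) = -380351*(-1/118085) = 380351/118085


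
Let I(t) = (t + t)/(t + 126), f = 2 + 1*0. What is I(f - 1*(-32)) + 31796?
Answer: 1271857/40 ≈ 31796.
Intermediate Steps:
f = 2 (f = 2 + 0 = 2)
I(t) = 2*t/(126 + t) (I(t) = (2*t)/(126 + t) = 2*t/(126 + t))
I(f - 1*(-32)) + 31796 = 2*(2 - 1*(-32))/(126 + (2 - 1*(-32))) + 31796 = 2*(2 + 32)/(126 + (2 + 32)) + 31796 = 2*34/(126 + 34) + 31796 = 2*34/160 + 31796 = 2*34*(1/160) + 31796 = 17/40 + 31796 = 1271857/40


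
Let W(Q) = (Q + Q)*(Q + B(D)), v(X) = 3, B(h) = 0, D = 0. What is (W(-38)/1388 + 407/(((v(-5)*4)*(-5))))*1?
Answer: -97909/20820 ≈ -4.7026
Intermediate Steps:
W(Q) = 2*Q² (W(Q) = (Q + Q)*(Q + 0) = (2*Q)*Q = 2*Q²)
(W(-38)/1388 + 407/(((v(-5)*4)*(-5))))*1 = ((2*(-38)²)/1388 + 407/(((3*4)*(-5))))*1 = ((2*1444)*(1/1388) + 407/((12*(-5))))*1 = (2888*(1/1388) + 407/(-60))*1 = (722/347 + 407*(-1/60))*1 = (722/347 - 407/60)*1 = -97909/20820*1 = -97909/20820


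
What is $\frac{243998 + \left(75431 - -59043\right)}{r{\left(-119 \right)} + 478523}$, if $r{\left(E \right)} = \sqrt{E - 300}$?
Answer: $\frac{45276889214}{57246065487} - \frac{94618 i \sqrt{419}}{57246065487} \approx 0.79092 - 3.3833 \cdot 10^{-5} i$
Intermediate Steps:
$r{\left(E \right)} = \sqrt{-300 + E}$
$\frac{243998 + \left(75431 - -59043\right)}{r{\left(-119 \right)} + 478523} = \frac{243998 + \left(75431 - -59043\right)}{\sqrt{-300 - 119} + 478523} = \frac{243998 + \left(75431 + 59043\right)}{\sqrt{-419} + 478523} = \frac{243998 + 134474}{i \sqrt{419} + 478523} = \frac{378472}{478523 + i \sqrt{419}}$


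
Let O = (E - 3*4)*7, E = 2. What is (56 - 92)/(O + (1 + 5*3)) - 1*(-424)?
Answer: 1274/3 ≈ 424.67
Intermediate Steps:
O = -70 (O = (2 - 3*4)*7 = (2 - 12)*7 = -10*7 = -70)
(56 - 92)/(O + (1 + 5*3)) - 1*(-424) = (56 - 92)/(-70 + (1 + 5*3)) - 1*(-424) = -36/(-70 + (1 + 15)) + 424 = -36/(-70 + 16) + 424 = -36/(-54) + 424 = -36*(-1/54) + 424 = 2/3 + 424 = 1274/3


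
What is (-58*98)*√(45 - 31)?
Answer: -5684*√14 ≈ -21268.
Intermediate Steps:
(-58*98)*√(45 - 31) = -5684*√14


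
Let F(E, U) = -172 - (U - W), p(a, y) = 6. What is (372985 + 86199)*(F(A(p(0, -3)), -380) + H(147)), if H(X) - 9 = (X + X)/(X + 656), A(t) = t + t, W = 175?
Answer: 13152282080/73 ≈ 1.8017e+8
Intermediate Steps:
A(t) = 2*t
H(X) = 9 + 2*X/(656 + X) (H(X) = 9 + (X + X)/(X + 656) = 9 + (2*X)/(656 + X) = 9 + 2*X/(656 + X))
F(E, U) = 3 - U (F(E, U) = -172 - (U - 1*175) = -172 - (U - 175) = -172 - (-175 + U) = -172 + (175 - U) = 3 - U)
(372985 + 86199)*(F(A(p(0, -3)), -380) + H(147)) = (372985 + 86199)*((3 - 1*(-380)) + (5904 + 11*147)/(656 + 147)) = 459184*((3 + 380) + (5904 + 1617)/803) = 459184*(383 + (1/803)*7521) = 459184*(383 + 7521/803) = 459184*(315070/803) = 13152282080/73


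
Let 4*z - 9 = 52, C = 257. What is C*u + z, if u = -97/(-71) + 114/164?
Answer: 6346085/11644 ≈ 545.01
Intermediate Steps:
z = 61/4 (z = 9/4 + (1/4)*52 = 9/4 + 13 = 61/4 ≈ 15.250)
u = 12001/5822 (u = -97*(-1/71) + 114*(1/164) = 97/71 + 57/82 = 12001/5822 ≈ 2.0613)
C*u + z = 257*(12001/5822) + 61/4 = 3084257/5822 + 61/4 = 6346085/11644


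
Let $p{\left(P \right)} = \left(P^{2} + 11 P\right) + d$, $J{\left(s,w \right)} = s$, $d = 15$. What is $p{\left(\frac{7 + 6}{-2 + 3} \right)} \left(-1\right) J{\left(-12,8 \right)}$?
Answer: $3924$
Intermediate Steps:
$p{\left(P \right)} = 15 + P^{2} + 11 P$ ($p{\left(P \right)} = \left(P^{2} + 11 P\right) + 15 = 15 + P^{2} + 11 P$)
$p{\left(\frac{7 + 6}{-2 + 3} \right)} \left(-1\right) J{\left(-12,8 \right)} = \left(15 + \left(\frac{7 + 6}{-2 + 3}\right)^{2} + 11 \frac{7 + 6}{-2 + 3}\right) \left(-1\right) \left(-12\right) = \left(15 + \left(\frac{13}{1}\right)^{2} + 11 \cdot \frac{13}{1}\right) \left(-1\right) \left(-12\right) = \left(15 + \left(13 \cdot 1\right)^{2} + 11 \cdot 13 \cdot 1\right) \left(-1\right) \left(-12\right) = \left(15 + 13^{2} + 11 \cdot 13\right) \left(-1\right) \left(-12\right) = \left(15 + 169 + 143\right) \left(-1\right) \left(-12\right) = 327 \left(-1\right) \left(-12\right) = \left(-327\right) \left(-12\right) = 3924$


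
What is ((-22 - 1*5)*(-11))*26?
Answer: 7722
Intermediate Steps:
((-22 - 1*5)*(-11))*26 = ((-22 - 5)*(-11))*26 = -27*(-11)*26 = 297*26 = 7722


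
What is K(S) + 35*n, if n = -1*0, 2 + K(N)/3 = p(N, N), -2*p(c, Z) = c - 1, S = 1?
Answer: -6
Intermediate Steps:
p(c, Z) = ½ - c/2 (p(c, Z) = -(c - 1)/2 = -(-1 + c)/2 = ½ - c/2)
K(N) = -9/2 - 3*N/2 (K(N) = -6 + 3*(½ - N/2) = -6 + (3/2 - 3*N/2) = -9/2 - 3*N/2)
n = 0
K(S) + 35*n = (-9/2 - 3/2*1) + 35*0 = (-9/2 - 3/2) + 0 = -6 + 0 = -6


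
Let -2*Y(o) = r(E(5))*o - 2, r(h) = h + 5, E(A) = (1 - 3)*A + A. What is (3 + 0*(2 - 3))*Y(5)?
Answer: 3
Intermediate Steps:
E(A) = -A (E(A) = -2*A + A = -A)
r(h) = 5 + h
Y(o) = 1 (Y(o) = -((5 - 1*5)*o - 2)/2 = -((5 - 5)*o - 2)/2 = -(0*o - 2)/2 = -(0 - 2)/2 = -1/2*(-2) = 1)
(3 + 0*(2 - 3))*Y(5) = (3 + 0*(2 - 3))*1 = (3 + 0*(-1))*1 = (3 + 0)*1 = 3*1 = 3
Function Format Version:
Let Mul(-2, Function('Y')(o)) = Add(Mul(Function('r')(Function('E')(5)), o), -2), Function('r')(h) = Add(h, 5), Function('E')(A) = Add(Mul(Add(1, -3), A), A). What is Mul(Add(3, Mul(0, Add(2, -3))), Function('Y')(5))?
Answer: 3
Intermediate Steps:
Function('E')(A) = Mul(-1, A) (Function('E')(A) = Add(Mul(-2, A), A) = Mul(-1, A))
Function('r')(h) = Add(5, h)
Function('Y')(o) = 1 (Function('Y')(o) = Mul(Rational(-1, 2), Add(Mul(Add(5, Mul(-1, 5)), o), -2)) = Mul(Rational(-1, 2), Add(Mul(Add(5, -5), o), -2)) = Mul(Rational(-1, 2), Add(Mul(0, o), -2)) = Mul(Rational(-1, 2), Add(0, -2)) = Mul(Rational(-1, 2), -2) = 1)
Mul(Add(3, Mul(0, Add(2, -3))), Function('Y')(5)) = Mul(Add(3, Mul(0, Add(2, -3))), 1) = Mul(Add(3, Mul(0, -1)), 1) = Mul(Add(3, 0), 1) = Mul(3, 1) = 3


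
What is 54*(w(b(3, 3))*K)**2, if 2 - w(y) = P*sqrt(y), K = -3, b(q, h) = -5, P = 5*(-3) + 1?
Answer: -474336 + 27216*I*sqrt(5) ≈ -4.7434e+5 + 60857.0*I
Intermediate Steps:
P = -14 (P = -15 + 1 = -14)
w(y) = 2 + 14*sqrt(y) (w(y) = 2 - (-14)*sqrt(y) = 2 + 14*sqrt(y))
54*(w(b(3, 3))*K)**2 = 54*((2 + 14*sqrt(-5))*(-3))**2 = 54*((2 + 14*(I*sqrt(5)))*(-3))**2 = 54*((2 + 14*I*sqrt(5))*(-3))**2 = 54*(-6 - 42*I*sqrt(5))**2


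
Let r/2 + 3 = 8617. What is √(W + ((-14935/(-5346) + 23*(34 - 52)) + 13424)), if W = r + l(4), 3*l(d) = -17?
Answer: √10668041274/594 ≈ 173.88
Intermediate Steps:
r = 17228 (r = -6 + 2*8617 = -6 + 17234 = 17228)
l(d) = -17/3 (l(d) = (⅓)*(-17) = -17/3)
W = 51667/3 (W = 17228 - 17/3 = 51667/3 ≈ 17222.)
√(W + ((-14935/(-5346) + 23*(34 - 52)) + 13424)) = √(51667/3 + ((-14935/(-5346) + 23*(34 - 52)) + 13424)) = √(51667/3 + ((-14935*(-1/5346) + 23*(-18)) + 13424)) = √(51667/3 + ((14935/5346 - 414) + 13424)) = √(51667/3 + (-2198309/5346 + 13424)) = √(51667/3 + 69566395/5346) = √(161636989/5346) = √10668041274/594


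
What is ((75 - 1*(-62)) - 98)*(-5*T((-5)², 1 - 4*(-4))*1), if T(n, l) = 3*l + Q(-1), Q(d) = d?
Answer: -9750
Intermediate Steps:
T(n, l) = -1 + 3*l (T(n, l) = 3*l - 1 = -1 + 3*l)
((75 - 1*(-62)) - 98)*(-5*T((-5)², 1 - 4*(-4))*1) = ((75 - 1*(-62)) - 98)*(-5*(-1 + 3*(1 - 4*(-4)))*1) = ((75 + 62) - 98)*(-5*(-1 + 3*(1 + 16))*1) = (137 - 98)*(-5*(-1 + 3*17)*1) = 39*(-5*(-1 + 51)*1) = 39*(-5*50*1) = 39*(-250*1) = 39*(-250) = -9750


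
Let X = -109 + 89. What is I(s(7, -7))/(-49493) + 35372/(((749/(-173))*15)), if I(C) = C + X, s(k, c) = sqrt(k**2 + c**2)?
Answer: -302865061808/556053855 - 7*sqrt(2)/49493 ≈ -544.67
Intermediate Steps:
X = -20
s(k, c) = sqrt(c**2 + k**2)
I(C) = -20 + C (I(C) = C - 20 = -20 + C)
I(s(7, -7))/(-49493) + 35372/(((749/(-173))*15)) = (-20 + sqrt((-7)**2 + 7**2))/(-49493) + 35372/(((749/(-173))*15)) = (-20 + sqrt(49 + 49))*(-1/49493) + 35372/(((749*(-1/173))*15)) = (-20 + sqrt(98))*(-1/49493) + 35372/((-749/173*15)) = (-20 + 7*sqrt(2))*(-1/49493) + 35372/(-11235/173) = (20/49493 - 7*sqrt(2)/49493) + 35372*(-173/11235) = (20/49493 - 7*sqrt(2)/49493) - 6119356/11235 = -302865061808/556053855 - 7*sqrt(2)/49493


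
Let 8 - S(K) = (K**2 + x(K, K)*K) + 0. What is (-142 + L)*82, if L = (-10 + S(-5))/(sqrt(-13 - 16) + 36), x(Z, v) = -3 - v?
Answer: -15478484/1325 + 1394*I*sqrt(29)/1325 ≈ -11682.0 + 5.6656*I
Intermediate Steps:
S(K) = 8 - K**2 - K*(-3 - K) (S(K) = 8 - ((K**2 + (-3 - K)*K) + 0) = 8 - ((K**2 + K*(-3 - K)) + 0) = 8 - (K**2 + K*(-3 - K)) = 8 + (-K**2 - K*(-3 - K)) = 8 - K**2 - K*(-3 - K))
L = -17/(36 + I*sqrt(29)) (L = (-10 + (8 + 3*(-5)))/(sqrt(-13 - 16) + 36) = (-10 + (8 - 15))/(sqrt(-29) + 36) = (-10 - 7)/(I*sqrt(29) + 36) = -17/(36 + I*sqrt(29)) ≈ -0.46189 + 0.069093*I)
(-142 + L)*82 = (-142 + (-612/1325 + 17*I*sqrt(29)/1325))*82 = (-188762/1325 + 17*I*sqrt(29)/1325)*82 = -15478484/1325 + 1394*I*sqrt(29)/1325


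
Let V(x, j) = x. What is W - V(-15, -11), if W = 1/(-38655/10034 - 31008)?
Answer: 4667583871/311172927 ≈ 15.000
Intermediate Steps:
W = -10034/311172927 (W = 1/(-38655*1/10034 - 31008) = 1/(-38655/10034 - 31008) = 1/(-311172927/10034) = -10034/311172927 ≈ -3.2246e-5)
W - V(-15, -11) = -10034/311172927 - 1*(-15) = -10034/311172927 + 15 = 4667583871/311172927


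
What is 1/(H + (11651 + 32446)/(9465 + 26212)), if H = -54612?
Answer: -35677/1948348227 ≈ -1.8311e-5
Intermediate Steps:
1/(H + (11651 + 32446)/(9465 + 26212)) = 1/(-54612 + (11651 + 32446)/(9465 + 26212)) = 1/(-54612 + 44097/35677) = 1/(-1948348227/35677) = -35677/1948348227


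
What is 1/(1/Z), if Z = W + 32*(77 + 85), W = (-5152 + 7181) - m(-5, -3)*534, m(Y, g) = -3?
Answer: 8815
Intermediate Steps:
W = 3631 (W = (-5152 + 7181) - (-3)*534 = 2029 - 1*(-1602) = 2029 + 1602 = 3631)
Z = 8815 (Z = 3631 + 32*(77 + 85) = 3631 + 32*162 = 3631 + 5184 = 8815)
1/(1/Z) = 1/(1/8815) = 8815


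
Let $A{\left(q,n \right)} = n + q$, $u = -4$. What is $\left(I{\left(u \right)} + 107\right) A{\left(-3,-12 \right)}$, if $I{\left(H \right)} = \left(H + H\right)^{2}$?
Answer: $-2565$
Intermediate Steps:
$I{\left(H \right)} = 4 H^{2}$ ($I{\left(H \right)} = \left(2 H\right)^{2} = 4 H^{2}$)
$\left(I{\left(u \right)} + 107\right) A{\left(-3,-12 \right)} = \left(4 \left(-4\right)^{2} + 107\right) \left(-12 - 3\right) = \left(4 \cdot 16 + 107\right) \left(-15\right) = \left(64 + 107\right) \left(-15\right) = 171 \left(-15\right) = -2565$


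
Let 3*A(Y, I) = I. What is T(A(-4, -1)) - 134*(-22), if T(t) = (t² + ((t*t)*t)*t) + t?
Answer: 238771/81 ≈ 2947.8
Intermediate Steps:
A(Y, I) = I/3
T(t) = t + t² + t⁴ (T(t) = (t² + (t²*t)*t) + t = (t² + t³*t) + t = (t² + t⁴) + t = t + t² + t⁴)
T(A(-4, -1)) - 134*(-22) = ((⅓)*(-1))*(1 + (⅓)*(-1) + ((⅓)*(-1))³) - 134*(-22) = -(1 - ⅓ + (-⅓)³)/3 + 2948 = -(1 - ⅓ - 1/27)/3 + 2948 = -⅓*17/27 + 2948 = -17/81 + 2948 = 238771/81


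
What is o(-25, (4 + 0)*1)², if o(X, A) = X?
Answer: 625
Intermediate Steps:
o(-25, (4 + 0)*1)² = (-25)² = 625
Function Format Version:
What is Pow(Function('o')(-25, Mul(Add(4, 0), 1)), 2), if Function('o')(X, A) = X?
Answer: 625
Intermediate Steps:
Pow(Function('o')(-25, Mul(Add(4, 0), 1)), 2) = Pow(-25, 2) = 625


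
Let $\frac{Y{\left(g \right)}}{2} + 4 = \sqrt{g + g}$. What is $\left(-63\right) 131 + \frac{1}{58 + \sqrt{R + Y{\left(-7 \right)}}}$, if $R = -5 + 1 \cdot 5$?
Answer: $\frac{-478673 - 8253 \sqrt{-8 + 2 i \sqrt{14}}}{58 + \sqrt{2} \sqrt{-4 + i \sqrt{14}}} \approx -8253.0 - 0.00087523 i$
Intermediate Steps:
$R = 0$ ($R = -5 + 5 = 0$)
$Y{\left(g \right)} = -8 + 2 \sqrt{2} \sqrt{g}$ ($Y{\left(g \right)} = -8 + 2 \sqrt{g + g} = -8 + 2 \sqrt{2 g} = -8 + 2 \sqrt{2} \sqrt{g}$)
$\left(-63\right) 131 + \frac{1}{58 + \sqrt{R + Y{\left(-7 \right)}}} = \left(-63\right) 131 + \frac{1}{58 + \sqrt{0 - \left(8 - 2 \sqrt{2} \sqrt{-7}\right)}} = -8253 + \frac{1}{58 + \sqrt{0 - \left(8 - 2 \sqrt{2} i \sqrt{7}\right)}} = -8253 + \frac{1}{58 + \sqrt{0 - \left(8 - 2 i \sqrt{14}\right)}} = -8253 + \frac{1}{58 + \sqrt{-8 + 2 i \sqrt{14}}}$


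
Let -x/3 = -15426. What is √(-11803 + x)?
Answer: 5*√1379 ≈ 185.67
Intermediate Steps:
x = 46278 (x = -3*(-15426) = 46278)
√(-11803 + x) = √(-11803 + 46278) = √34475 = 5*√1379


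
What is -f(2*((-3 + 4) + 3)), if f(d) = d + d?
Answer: -16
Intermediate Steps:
f(d) = 2*d
-f(2*((-3 + 4) + 3)) = -2*2*((-3 + 4) + 3) = -2*2*(1 + 3) = -2*2*4 = -2*8 = -1*16 = -16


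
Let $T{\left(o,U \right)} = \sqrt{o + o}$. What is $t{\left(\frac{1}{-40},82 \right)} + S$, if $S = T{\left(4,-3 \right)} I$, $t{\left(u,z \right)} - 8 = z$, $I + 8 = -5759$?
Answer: $90 - 11534 \sqrt{2} \approx -16222.0$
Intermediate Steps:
$I = -5767$ ($I = -8 - 5759 = -5767$)
$T{\left(o,U \right)} = \sqrt{2} \sqrt{o}$ ($T{\left(o,U \right)} = \sqrt{2 o} = \sqrt{2} \sqrt{o}$)
$t{\left(u,z \right)} = 8 + z$
$S = - 11534 \sqrt{2}$ ($S = \sqrt{2} \sqrt{4} \left(-5767\right) = \sqrt{2} \cdot 2 \left(-5767\right) = 2 \sqrt{2} \left(-5767\right) = - 11534 \sqrt{2} \approx -16312.0$)
$t{\left(\frac{1}{-40},82 \right)} + S = \left(8 + 82\right) - 11534 \sqrt{2} = 90 - 11534 \sqrt{2}$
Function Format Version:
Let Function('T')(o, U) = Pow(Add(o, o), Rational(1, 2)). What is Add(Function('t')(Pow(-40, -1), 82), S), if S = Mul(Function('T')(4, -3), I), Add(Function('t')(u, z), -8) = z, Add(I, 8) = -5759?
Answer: Add(90, Mul(-11534, Pow(2, Rational(1, 2)))) ≈ -16222.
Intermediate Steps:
I = -5767 (I = Add(-8, -5759) = -5767)
Function('T')(o, U) = Mul(Pow(2, Rational(1, 2)), Pow(o, Rational(1, 2))) (Function('T')(o, U) = Pow(Mul(2, o), Rational(1, 2)) = Mul(Pow(2, Rational(1, 2)), Pow(o, Rational(1, 2))))
Function('t')(u, z) = Add(8, z)
S = Mul(-11534, Pow(2, Rational(1, 2))) (S = Mul(Mul(Pow(2, Rational(1, 2)), Pow(4, Rational(1, 2))), -5767) = Mul(Mul(Pow(2, Rational(1, 2)), 2), -5767) = Mul(Mul(2, Pow(2, Rational(1, 2))), -5767) = Mul(-11534, Pow(2, Rational(1, 2))) ≈ -16312.)
Add(Function('t')(Pow(-40, -1), 82), S) = Add(Add(8, 82), Mul(-11534, Pow(2, Rational(1, 2)))) = Add(90, Mul(-11534, Pow(2, Rational(1, 2))))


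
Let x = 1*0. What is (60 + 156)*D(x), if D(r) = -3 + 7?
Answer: 864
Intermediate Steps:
x = 0
D(r) = 4
(60 + 156)*D(x) = (60 + 156)*4 = 216*4 = 864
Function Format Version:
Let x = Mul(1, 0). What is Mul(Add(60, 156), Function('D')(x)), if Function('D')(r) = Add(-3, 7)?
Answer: 864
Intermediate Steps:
x = 0
Function('D')(r) = 4
Mul(Add(60, 156), Function('D')(x)) = Mul(Add(60, 156), 4) = Mul(216, 4) = 864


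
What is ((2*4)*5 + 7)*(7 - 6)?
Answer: 47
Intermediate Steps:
((2*4)*5 + 7)*(7 - 6) = (8*5 + 7)*1 = (40 + 7)*1 = 47*1 = 47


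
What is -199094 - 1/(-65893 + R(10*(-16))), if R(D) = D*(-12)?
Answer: -12736640461/63973 ≈ -1.9909e+5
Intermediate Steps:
R(D) = -12*D
-199094 - 1/(-65893 + R(10*(-16))) = -199094 - 1/(-65893 - 120*(-16)) = -199094 - 1/(-65893 - 12*(-160)) = -199094 - 1/(-65893 + 1920) = -199094 - 1/(-63973) = -199094 - 1*(-1/63973) = -199094 + 1/63973 = -12736640461/63973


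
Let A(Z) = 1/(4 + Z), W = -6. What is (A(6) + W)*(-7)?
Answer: 413/10 ≈ 41.300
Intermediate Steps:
(A(6) + W)*(-7) = (1/(4 + 6) - 6)*(-7) = (1/10 - 6)*(-7) = (⅒ - 6)*(-7) = -59/10*(-7) = 413/10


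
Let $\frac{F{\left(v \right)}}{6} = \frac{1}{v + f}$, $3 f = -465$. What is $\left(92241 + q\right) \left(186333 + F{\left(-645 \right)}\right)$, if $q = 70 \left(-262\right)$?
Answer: $\frac{5508077791497}{400} \approx 1.377 \cdot 10^{10}$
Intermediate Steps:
$f = -155$ ($f = \frac{1}{3} \left(-465\right) = -155$)
$F{\left(v \right)} = \frac{6}{-155 + v}$ ($F{\left(v \right)} = \frac{6}{v - 155} = \frac{6}{-155 + v}$)
$q = -18340$
$\left(92241 + q\right) \left(186333 + F{\left(-645 \right)}\right) = \left(92241 - 18340\right) \left(186333 + \frac{6}{-155 - 645}\right) = 73901 \left(186333 + \frac{6}{-800}\right) = 73901 \left(186333 + 6 \left(- \frac{1}{800}\right)\right) = 73901 \left(186333 - \frac{3}{400}\right) = 73901 \cdot \frac{74533197}{400} = \frac{5508077791497}{400}$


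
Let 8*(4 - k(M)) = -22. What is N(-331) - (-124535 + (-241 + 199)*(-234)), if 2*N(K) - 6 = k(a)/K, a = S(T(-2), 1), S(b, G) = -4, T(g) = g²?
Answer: 303752053/2648 ≈ 1.1471e+5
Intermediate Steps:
a = -4
k(M) = 27/4 (k(M) = 4 - ⅛*(-22) = 4 + 11/4 = 27/4)
N(K) = 3 + 27/(8*K) (N(K) = 3 + (27/(4*K))/2 = 3 + 27/(8*K))
N(-331) - (-124535 + (-241 + 199)*(-234)) = (3 + (27/8)/(-331)) - (-124535 + (-241 + 199)*(-234)) = (3 + (27/8)*(-1/331)) - (-124535 - 42*(-234)) = (3 - 27/2648) - (-124535 + 9828) = 7917/2648 - 1*(-114707) = 7917/2648 + 114707 = 303752053/2648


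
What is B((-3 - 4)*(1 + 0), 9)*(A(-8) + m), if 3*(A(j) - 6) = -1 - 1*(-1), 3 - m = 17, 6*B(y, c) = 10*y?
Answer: 280/3 ≈ 93.333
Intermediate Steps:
B(y, c) = 5*y/3 (B(y, c) = (10*y)/6 = 5*y/3)
m = -14 (m = 3 - 1*17 = 3 - 17 = -14)
A(j) = 6 (A(j) = 6 + (-1 - 1*(-1))/3 = 6 + (-1 + 1)/3 = 6 + (1/3)*0 = 6 + 0 = 6)
B((-3 - 4)*(1 + 0), 9)*(A(-8) + m) = (5*((-3 - 4)*(1 + 0))/3)*(6 - 14) = (5*(-7*1)/3)*(-8) = ((5/3)*(-7))*(-8) = -35/3*(-8) = 280/3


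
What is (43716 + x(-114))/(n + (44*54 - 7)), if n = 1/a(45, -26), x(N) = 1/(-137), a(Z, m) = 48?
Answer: 287476368/15578681 ≈ 18.453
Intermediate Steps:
x(N) = -1/137
n = 1/48 ≈ 0.020833
(43716 + x(-114))/(n + (44*54 - 7)) = (43716 - 1/137)/(1/48 + (44*54 - 7)) = 5989091/(137*(1/48 + (2376 - 7))) = 5989091/(137*(1/48 + 2369)) = 5989091/(137*(113713/48)) = (5989091/137)*(48/113713) = 287476368/15578681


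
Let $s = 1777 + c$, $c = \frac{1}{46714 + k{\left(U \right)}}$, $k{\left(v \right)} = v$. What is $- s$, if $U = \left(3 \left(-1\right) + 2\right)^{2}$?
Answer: $- \frac{83012556}{46715} \approx -1777.0$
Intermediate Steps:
$U = 1$ ($U = \left(-3 + 2\right)^{2} = \left(-1\right)^{2} = 1$)
$c = \frac{1}{46715}$ ($c = \frac{1}{46714 + 1} = \frac{1}{46715} \approx 2.1406 \cdot 10^{-5}$)
$s = \frac{83012556}{46715}$ ($s = 1777 + \frac{1}{46715} = \frac{83012556}{46715} \approx 1777.0$)
$- s = \left(-1\right) \frac{83012556}{46715} = - \frac{83012556}{46715}$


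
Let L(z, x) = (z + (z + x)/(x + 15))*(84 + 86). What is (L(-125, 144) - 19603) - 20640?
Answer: -9774157/159 ≈ -61473.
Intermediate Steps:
L(z, x) = 170*z + 170*(x + z)/(15 + x) (L(z, x) = (z + (x + z)/(15 + x))*170 = 170*z + 170*(x + z)/(15 + x))
(L(-125, 144) - 19603) - 20640 = (170*(144 + 16*(-125) + 144*(-125))/(15 + 144) - 19603) - 20640 = (170*(144 - 2000 - 18000)/159 - 19603) - 20640 = (170*(1/159)*(-19856) - 19603) - 20640 = (-3375520/159 - 19603) - 20640 = -6492397/159 - 20640 = -9774157/159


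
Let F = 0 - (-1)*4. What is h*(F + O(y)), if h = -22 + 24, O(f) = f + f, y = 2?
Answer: 16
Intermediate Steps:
F = 4 (F = 0 - 1*(-4) = 0 + 4 = 4)
O(f) = 2*f
h = 2
h*(F + O(y)) = 2*(4 + 2*2) = 2*(4 + 4) = 2*8 = 16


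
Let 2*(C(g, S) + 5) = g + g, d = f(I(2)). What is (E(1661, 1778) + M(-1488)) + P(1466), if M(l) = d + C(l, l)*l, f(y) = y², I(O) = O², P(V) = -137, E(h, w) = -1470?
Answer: 2219993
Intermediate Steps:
d = 16 (d = (2²)² = 4² = 16)
C(g, S) = -5 + g (C(g, S) = -5 + (g + g)/2 = -5 + (2*g)/2 = -5 + g)
M(l) = 16 + l*(-5 + l) (M(l) = 16 + (-5 + l)*l = 16 + l*(-5 + l))
(E(1661, 1778) + M(-1488)) + P(1466) = (-1470 + (16 - 1488*(-5 - 1488))) - 137 = (-1470 + (16 - 1488*(-1493))) - 137 = (-1470 + (16 + 2221584)) - 137 = (-1470 + 2221600) - 137 = 2220130 - 137 = 2219993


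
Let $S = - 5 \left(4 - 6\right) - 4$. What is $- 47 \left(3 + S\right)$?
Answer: $-423$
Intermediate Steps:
$S = 6$ ($S = - 5 \left(4 - 6\right) - 4 = \left(-5\right) \left(-2\right) - 4 = 10 - 4 = 6$)
$- 47 \left(3 + S\right) = - 47 \left(3 + 6\right) = \left(-47\right) 9 = -423$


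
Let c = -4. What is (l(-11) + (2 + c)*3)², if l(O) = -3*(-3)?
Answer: 9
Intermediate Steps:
l(O) = 9
(l(-11) + (2 + c)*3)² = (9 + (2 - 4)*3)² = (9 - 2*3)² = (9 - 6)² = 3² = 9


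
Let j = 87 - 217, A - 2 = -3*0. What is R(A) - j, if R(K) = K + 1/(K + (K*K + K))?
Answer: 1057/8 ≈ 132.13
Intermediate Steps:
A = 2 (A = 2 - 3*0 = 2 + 0 = 2)
j = -130
R(K) = K + 1/(K² + 2*K) (R(K) = K + 1/(K + (K² + K)) = K + 1/(K + (K + K²)) = K + 1/(K² + 2*K))
R(A) - j = (1 + 2³ + 2*2²)/(2*(2 + 2)) - 1*(-130) = (½)*(1 + 8 + 2*4)/4 + 130 = (½)*(¼)*(1 + 8 + 8) + 130 = (½)*(¼)*17 + 130 = 17/8 + 130 = 1057/8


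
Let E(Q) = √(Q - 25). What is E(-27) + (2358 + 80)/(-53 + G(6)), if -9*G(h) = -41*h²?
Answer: 2438/111 + 2*I*√13 ≈ 21.964 + 7.2111*I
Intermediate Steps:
E(Q) = √(-25 + Q)
G(h) = 41*h²/9 (G(h) = -(-41)*h²/9 = 41*h²/9)
E(-27) + (2358 + 80)/(-53 + G(6)) = √(-25 - 27) + (2358 + 80)/(-53 + (41/9)*6²) = √(-52) + 2438/(-53 + (41/9)*36) = 2*I*√13 + 2438/(-53 + 164) = 2*I*√13 + 2438/111 = 2438/111 + 2*I*√13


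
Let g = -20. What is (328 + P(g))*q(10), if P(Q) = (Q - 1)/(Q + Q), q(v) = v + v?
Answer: 13141/2 ≈ 6570.5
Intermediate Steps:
q(v) = 2*v
P(Q) = (-1 + Q)/(2*Q) (P(Q) = (-1 + Q)/((2*Q)) = (-1 + Q)*(1/(2*Q)) = (-1 + Q)/(2*Q))
(328 + P(g))*q(10) = (328 + (1/2)*(-1 - 20)/(-20))*(2*10) = (328 + (1/2)*(-1/20)*(-21))*20 = (328 + 21/40)*20 = (13141/40)*20 = 13141/2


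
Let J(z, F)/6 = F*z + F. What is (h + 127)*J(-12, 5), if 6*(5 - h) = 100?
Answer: -38060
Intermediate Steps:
J(z, F) = 6*F + 6*F*z (J(z, F) = 6*(F*z + F) = 6*(F + F*z) = 6*F + 6*F*z)
h = -35/3 (h = 5 - ⅙*100 = 5 - 50/3 = -35/3 ≈ -11.667)
(h + 127)*J(-12, 5) = (-35/3 + 127)*(6*5*(1 - 12)) = 346*(6*5*(-11))/3 = (346/3)*(-330) = -38060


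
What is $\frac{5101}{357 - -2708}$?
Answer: $\frac{5101}{3065} \approx 1.6643$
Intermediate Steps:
$\frac{5101}{357 - -2708} = \frac{5101}{357 + 2708} = \frac{5101}{3065}$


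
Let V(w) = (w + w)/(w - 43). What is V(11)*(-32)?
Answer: 22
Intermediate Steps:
V(w) = 2*w/(-43 + w) (V(w) = (2*w)/(-43 + w) = 2*w/(-43 + w))
V(11)*(-32) = (2*11/(-43 + 11))*(-32) = (2*11/(-32))*(-32) = (2*11*(-1/32))*(-32) = -11/16*(-32) = 22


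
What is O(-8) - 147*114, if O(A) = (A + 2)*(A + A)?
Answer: -16662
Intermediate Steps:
O(A) = 2*A*(2 + A) (O(A) = (2 + A)*(2*A) = 2*A*(2 + A))
O(-8) - 147*114 = 2*(-8)*(2 - 8) - 147*114 = 2*(-8)*(-6) - 16758 = 96 - 16758 = -16662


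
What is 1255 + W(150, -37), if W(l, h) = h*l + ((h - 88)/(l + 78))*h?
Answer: -974635/228 ≈ -4274.7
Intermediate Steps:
W(l, h) = h*l + h*(-88 + h)/(78 + l) (W(l, h) = h*l + ((-88 + h)/(78 + l))*h = h*l + h*(-88 + h)/(78 + l))
1255 + W(150, -37) = 1255 - 37*(-88 - 37 + 150² + 78*150)/(78 + 150) = 1255 - 37*(-88 - 37 + 22500 + 11700)/228 = 1255 - 37*1/228*34075 = 1255 - 1260775/228 = -974635/228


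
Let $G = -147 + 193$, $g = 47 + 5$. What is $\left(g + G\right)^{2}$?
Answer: $9604$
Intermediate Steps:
$g = 52$
$G = 46$
$\left(g + G\right)^{2} = \left(52 + 46\right)^{2} = 98^{2} = 9604$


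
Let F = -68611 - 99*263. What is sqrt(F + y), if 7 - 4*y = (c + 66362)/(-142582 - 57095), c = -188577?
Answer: I*sqrt(3773637679729755)/199677 ≈ 307.65*I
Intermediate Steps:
y = 318881/199677 (y = 7/4 - (-188577 + 66362)/(4*(-142582 - 57095)) = 7/4 - (-122215)/(4*(-199677)) = 7/4 - (-122215)*(-1)/(4*199677) = 7/4 - 1/4*122215/199677 = 7/4 - 122215/798708 = 318881/199677 ≈ 1.5970)
F = -94648 (F = -68611 - 1*26037 = -68611 - 26037 = -94648)
sqrt(F + y) = sqrt(-94648 + 318881/199677) = sqrt(-18898709815/199677) = I*sqrt(3773637679729755)/199677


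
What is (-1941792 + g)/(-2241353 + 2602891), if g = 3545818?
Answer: 802013/180769 ≈ 4.4367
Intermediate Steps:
(-1941792 + g)/(-2241353 + 2602891) = (-1941792 + 3545818)/(-2241353 + 2602891) = 1604026/361538 = 1604026*(1/361538) = 802013/180769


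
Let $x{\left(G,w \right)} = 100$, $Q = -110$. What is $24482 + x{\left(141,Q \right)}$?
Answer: $24582$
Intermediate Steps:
$24482 + x{\left(141,Q \right)} = 24482 + 100 = 24582$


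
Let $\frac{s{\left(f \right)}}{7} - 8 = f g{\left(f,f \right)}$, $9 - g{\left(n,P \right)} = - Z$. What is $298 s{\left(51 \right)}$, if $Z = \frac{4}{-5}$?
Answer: $\frac{4445266}{5} \approx 8.8905 \cdot 10^{5}$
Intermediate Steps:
$Z = - \frac{4}{5}$ ($Z = 4 \left(- \frac{1}{5}\right) = - \frac{4}{5} \approx -0.8$)
$g{\left(n,P \right)} = \frac{41}{5}$ ($g{\left(n,P \right)} = 9 - \left(-1\right) \left(- \frac{4}{5}\right) = 9 - \frac{4}{5} = \frac{41}{5}$)
$s{\left(f \right)} = 56 + \frac{287 f}{5}$ ($s{\left(f \right)} = 56 + 7 f \frac{41}{5} = 56 + 7 \frac{41 f}{5} = 56 + \frac{287 f}{5}$)
$298 s{\left(51 \right)} = 298 \left(56 + \frac{287}{5} \cdot 51\right) = 298 \left(56 + \frac{14637}{5}\right) = 298 \cdot \frac{14917}{5} = \frac{4445266}{5}$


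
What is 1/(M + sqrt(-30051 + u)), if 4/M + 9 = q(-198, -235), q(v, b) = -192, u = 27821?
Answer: -402/45047123 - 40401*I*sqrt(2230)/90094246 ≈ -8.924e-6 - 0.021176*I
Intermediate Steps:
M = -4/201 (M = 4/(-9 - 192) = 4/(-201) = 4*(-1/201) = -4/201 ≈ -0.019901)
1/(M + sqrt(-30051 + u)) = 1/(-4/201 + sqrt(-30051 + 27821)) = 1/(-4/201 + sqrt(-2230)) = 1/(-4/201 + I*sqrt(2230))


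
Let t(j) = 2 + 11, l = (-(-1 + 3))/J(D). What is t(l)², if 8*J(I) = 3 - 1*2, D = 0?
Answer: 169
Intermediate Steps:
J(I) = ⅛ (J(I) = (3 - 1*2)/8 = (3 - 2)/8 = (⅛)*1 = ⅛)
l = -16 (l = (-(-1 + 3))/(⅛) = -1*2*8 = -2*8 = -16)
t(j) = 13
t(l)² = 13² = 169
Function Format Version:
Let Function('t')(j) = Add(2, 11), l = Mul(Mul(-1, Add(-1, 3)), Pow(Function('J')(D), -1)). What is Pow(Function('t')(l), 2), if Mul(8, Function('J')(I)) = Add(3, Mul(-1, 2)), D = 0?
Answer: 169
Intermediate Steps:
Function('J')(I) = Rational(1, 8) (Function('J')(I) = Mul(Rational(1, 8), Add(3, Mul(-1, 2))) = Mul(Rational(1, 8), Add(3, -2)) = Mul(Rational(1, 8), 1) = Rational(1, 8))
l = -16 (l = Mul(Mul(-1, Add(-1, 3)), Pow(Rational(1, 8), -1)) = Mul(Mul(-1, 2), 8) = Mul(-2, 8) = -16)
Function('t')(j) = 13
Pow(Function('t')(l), 2) = Pow(13, 2) = 169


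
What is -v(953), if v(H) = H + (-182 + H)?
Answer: -1724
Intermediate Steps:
v(H) = -182 + 2*H
-v(953) = -(-182 + 2*953) = -(-182 + 1906) = -1*1724 = -1724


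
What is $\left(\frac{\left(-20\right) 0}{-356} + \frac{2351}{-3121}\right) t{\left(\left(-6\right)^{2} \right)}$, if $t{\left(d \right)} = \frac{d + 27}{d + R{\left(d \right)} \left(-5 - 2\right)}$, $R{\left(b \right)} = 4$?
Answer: $- \frac{148113}{24968} \approx -5.9321$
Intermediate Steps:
$t{\left(d \right)} = \frac{27 + d}{-28 + d}$ ($t{\left(d \right)} = \frac{d + 27}{d + 4 \left(-5 - 2\right)} = \frac{27 + d}{d + 4 \left(-7\right)} = \frac{27 + d}{d - 28} = \frac{27 + d}{-28 + d}$)
$\left(\frac{\left(-20\right) 0}{-356} + \frac{2351}{-3121}\right) t{\left(\left(-6\right)^{2} \right)} = \left(\frac{\left(-20\right) 0}{-356} + \frac{2351}{-3121}\right) \frac{27 + \left(-6\right)^{2}}{-28 + \left(-6\right)^{2}} = \left(0 \left(- \frac{1}{356}\right) + 2351 \left(- \frac{1}{3121}\right)\right) \frac{27 + 36}{-28 + 36} = \left(0 - \frac{2351}{3121}\right) \frac{1}{8} \cdot 63 = - \frac{2351 \cdot \frac{1}{8} \cdot 63}{3121} = \left(- \frac{2351}{3121}\right) \frac{63}{8} = - \frac{148113}{24968}$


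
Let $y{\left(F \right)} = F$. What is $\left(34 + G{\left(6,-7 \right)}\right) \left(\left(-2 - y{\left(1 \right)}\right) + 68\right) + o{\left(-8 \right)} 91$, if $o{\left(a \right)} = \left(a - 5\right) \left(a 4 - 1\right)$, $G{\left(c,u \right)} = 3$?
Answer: $41444$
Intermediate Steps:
$o{\left(a \right)} = \left(-1 + 4 a\right) \left(-5 + a\right)$ ($o{\left(a \right)} = \left(-5 + a\right) \left(4 a - 1\right) = \left(-5 + a\right) \left(-1 + 4 a\right) = \left(-1 + 4 a\right) \left(-5 + a\right)$)
$\left(34 + G{\left(6,-7 \right)}\right) \left(\left(-2 - y{\left(1 \right)}\right) + 68\right) + o{\left(-8 \right)} 91 = \left(34 + 3\right) \left(\left(-2 - 1\right) + 68\right) + \left(5 - -168 + 4 \left(-8\right)^{2}\right) 91 = 37 \left(\left(-2 - 1\right) + 68\right) + \left(5 + 168 + 4 \cdot 64\right) 91 = 37 \left(-3 + 68\right) + \left(5 + 168 + 256\right) 91 = 37 \cdot 65 + 429 \cdot 91 = 2405 + 39039 = 41444$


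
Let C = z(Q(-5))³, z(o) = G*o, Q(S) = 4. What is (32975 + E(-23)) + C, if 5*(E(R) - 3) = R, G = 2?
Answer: 167427/5 ≈ 33485.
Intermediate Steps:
E(R) = 3 + R/5
z(o) = 2*o
C = 512 (C = (2*4)³ = 8³ = 512)
(32975 + E(-23)) + C = (32975 + (3 + (⅕)*(-23))) + 512 = (32975 + (3 - 23/5)) + 512 = (32975 - 8/5) + 512 = 164867/5 + 512 = 167427/5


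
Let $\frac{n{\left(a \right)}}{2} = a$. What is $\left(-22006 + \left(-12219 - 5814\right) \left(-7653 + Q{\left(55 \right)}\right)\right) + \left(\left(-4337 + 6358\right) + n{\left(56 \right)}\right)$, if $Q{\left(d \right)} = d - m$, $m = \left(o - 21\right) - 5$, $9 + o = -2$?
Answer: $136327640$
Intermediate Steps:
$o = -11$ ($o = -9 - 2 = -11$)
$m = -37$ ($m = \left(-11 - 21\right) - 5 = -32 - 5 = -37$)
$n{\left(a \right)} = 2 a$
$Q{\left(d \right)} = 37 + d$ ($Q{\left(d \right)} = d - -37 = d + 37 = 37 + d$)
$\left(-22006 + \left(-12219 - 5814\right) \left(-7653 + Q{\left(55 \right)}\right)\right) + \left(\left(-4337 + 6358\right) + n{\left(56 \right)}\right) = \left(-22006 + \left(-12219 - 5814\right) \left(-7653 + \left(37 + 55\right)\right)\right) + \left(\left(-4337 + 6358\right) + 2 \cdot 56\right) = \left(-22006 - 18033 \left(-7653 + 92\right)\right) + \left(2021 + 112\right) = \left(-22006 - -136347513\right) + 2133 = \left(-22006 + 136347513\right) + 2133 = 136325507 + 2133 = 136327640$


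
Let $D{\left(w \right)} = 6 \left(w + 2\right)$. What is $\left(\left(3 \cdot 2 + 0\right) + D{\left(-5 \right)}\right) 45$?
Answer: $-540$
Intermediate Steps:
$D{\left(w \right)} = 12 + 6 w$ ($D{\left(w \right)} = 6 \left(2 + w\right) = 12 + 6 w$)
$\left(\left(3 \cdot 2 + 0\right) + D{\left(-5 \right)}\right) 45 = \left(\left(3 \cdot 2 + 0\right) + \left(12 + 6 \left(-5\right)\right)\right) 45 = \left(\left(6 + 0\right) + \left(12 - 30\right)\right) 45 = \left(6 - 18\right) 45 = \left(-12\right) 45 = -540$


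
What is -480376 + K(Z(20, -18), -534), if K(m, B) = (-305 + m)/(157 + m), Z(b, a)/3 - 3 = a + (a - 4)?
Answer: -11048856/23 ≈ -4.8039e+5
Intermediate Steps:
Z(b, a) = -3 + 6*a (Z(b, a) = 9 + 3*(a + (a - 4)) = 9 + 3*(a + (-4 + a)) = 9 + 3*(-4 + 2*a) = 9 + (-12 + 6*a) = -3 + 6*a)
K(m, B) = (-305 + m)/(157 + m)
-480376 + K(Z(20, -18), -534) = -480376 + (-305 + (-3 + 6*(-18)))/(157 + (-3 + 6*(-18))) = -480376 + (-305 + (-3 - 108))/(157 + (-3 - 108)) = -480376 + (-305 - 111)/(157 - 111) = -480376 - 416/46 = -480376 + (1/46)*(-416) = -480376 - 208/23 = -11048856/23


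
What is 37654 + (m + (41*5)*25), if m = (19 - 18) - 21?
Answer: 42759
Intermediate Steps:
m = -20 (m = 1 - 21 = -20)
37654 + (m + (41*5)*25) = 37654 + (-20 + (41*5)*25) = 37654 + (-20 + 205*25) = 37654 + (-20 + 5125) = 37654 + 5105 = 42759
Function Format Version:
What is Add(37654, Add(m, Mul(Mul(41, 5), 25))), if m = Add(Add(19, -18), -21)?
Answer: 42759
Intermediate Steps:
m = -20 (m = Add(1, -21) = -20)
Add(37654, Add(m, Mul(Mul(41, 5), 25))) = Add(37654, Add(-20, Mul(Mul(41, 5), 25))) = Add(37654, Add(-20, Mul(205, 25))) = Add(37654, Add(-20, 5125)) = Add(37654, 5105) = 42759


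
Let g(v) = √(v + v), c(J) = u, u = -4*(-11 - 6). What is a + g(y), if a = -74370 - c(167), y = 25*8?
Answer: -74418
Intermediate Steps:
u = 68 (u = -4*(-17) = 68)
y = 200
c(J) = 68
g(v) = √2*√v (g(v) = √(2*v) = √2*√v)
a = -74438 (a = -74370 - 1*68 = -74370 - 68 = -74438)
a + g(y) = -74438 + √2*√200 = -74438 + √2*(10*√2) = -74438 + 20 = -74418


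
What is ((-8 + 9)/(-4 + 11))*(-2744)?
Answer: -392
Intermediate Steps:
((-8 + 9)/(-4 + 11))*(-2744) = (1/7)*(-2744) = (1*(⅐))*(-2744) = (⅐)*(-2744) = -392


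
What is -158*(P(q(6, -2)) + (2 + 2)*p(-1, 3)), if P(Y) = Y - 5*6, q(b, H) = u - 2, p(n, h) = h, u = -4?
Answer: 3792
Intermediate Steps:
q(b, H) = -6 (q(b, H) = -4 - 2 = -6)
P(Y) = -30 + Y (P(Y) = Y - 30 = -30 + Y)
-158*(P(q(6, -2)) + (2 + 2)*p(-1, 3)) = -158*((-30 - 6) + (2 + 2)*3) = -158*(-36 + 4*3) = -158*(-36 + 12) = -158*(-24) = 3792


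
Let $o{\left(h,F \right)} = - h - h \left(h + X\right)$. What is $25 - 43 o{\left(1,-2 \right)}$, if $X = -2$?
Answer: $25$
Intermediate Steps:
$o{\left(h,F \right)} = - h - h \left(-2 + h\right)$ ($o{\left(h,F \right)} = - h - h \left(h - 2\right) = - h - h \left(-2 + h\right)$)
$25 - 43 o{\left(1,-2 \right)} = 25 - 43 \cdot 1 \left(1 - 1\right) = 25 - 43 \cdot 1 \cdot 0 = 25 - 0 = 25 + 0 = 25$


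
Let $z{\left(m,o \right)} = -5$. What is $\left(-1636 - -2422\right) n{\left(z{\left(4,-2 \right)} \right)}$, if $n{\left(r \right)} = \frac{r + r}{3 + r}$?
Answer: $3930$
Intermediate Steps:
$n{\left(r \right)} = \frac{2 r}{3 + r}$
$\left(-1636 - -2422\right) n{\left(z{\left(4,-2 \right)} \right)} = \left(-1636 - -2422\right) 2 \left(-5\right) \frac{1}{3 - 5} = \left(-1636 + 2422\right) 2 \left(-5\right) \frac{1}{-2} = 786 \cdot 2 \left(-5\right) \left(- \frac{1}{2}\right) = 786 \cdot 5 = 3930$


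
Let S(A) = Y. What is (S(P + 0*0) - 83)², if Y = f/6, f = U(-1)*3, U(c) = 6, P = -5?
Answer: 6400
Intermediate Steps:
f = 18 (f = 6*3 = 18)
Y = 3 (Y = 18/6 = 18*(⅙) = 3)
S(A) = 3
(S(P + 0*0) - 83)² = (3 - 83)² = (-80)² = 6400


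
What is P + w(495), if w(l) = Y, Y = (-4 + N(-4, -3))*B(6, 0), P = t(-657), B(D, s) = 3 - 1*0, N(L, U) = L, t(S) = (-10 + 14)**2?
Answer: -8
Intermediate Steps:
t(S) = 16 (t(S) = 4**2 = 16)
B(D, s) = 3 (B(D, s) = 3 + 0 = 3)
P = 16
Y = -24 (Y = (-4 - 4)*3 = -8*3 = -24)
w(l) = -24
P + w(495) = 16 - 24 = -8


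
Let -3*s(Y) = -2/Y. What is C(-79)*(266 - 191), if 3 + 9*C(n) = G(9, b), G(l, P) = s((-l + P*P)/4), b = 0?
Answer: -2225/81 ≈ -27.469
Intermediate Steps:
s(Y) = 2/(3*Y) (s(Y) = -(-2)/(3*Y) = 2/(3*Y))
G(l, P) = 2/(3*(-l/4 + P**2/4)) (G(l, P) = 2/(3*(((-l + P*P)/4))) = 2/(3*(((-l + P**2)*(1/4)))) = 2/(3*(((P**2 - l)*(1/4)))) = 2/(3*(-l/4 + P**2/4)))
C(n) = -89/243 (C(n) = -1/3 + (8/(3*(0**2 - 1*9)))/9 = -1/3 + (8/(3*(0 - 9)))/9 = -1/3 + ((8/3)/(-9))/9 = -1/3 + ((8/3)*(-1/9))/9 = -1/3 + (1/9)*(-8/27) = -1/3 - 8/243 = -89/243)
C(-79)*(266 - 191) = -89*(266 - 191)/243 = -89/243*75 = -2225/81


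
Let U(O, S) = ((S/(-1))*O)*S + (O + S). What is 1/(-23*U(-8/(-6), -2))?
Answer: 1/138 ≈ 0.0072464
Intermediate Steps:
U(O, S) = O + S - O*S² (U(O, S) = ((S*(-1))*O)*S + (O + S) = ((-S)*O)*S + (O + S) = (-O*S)*S + (O + S) = -O*S² + (O + S) = O + S - O*S²)
1/(-23*U(-8/(-6), -2)) = 1/(-23*(-8/(-6) - 2 - 1*(-8/(-6))*(-2)²)) = 1/(-23*(-8*(-⅙) - 2 - 1*(-8*(-⅙))*4)) = 1/(-23*(4/3 - 2 - 1*4/3*4)) = 1/(-23*(4/3 - 2 - 16/3)) = 1/(-23*(-6)) = 1/138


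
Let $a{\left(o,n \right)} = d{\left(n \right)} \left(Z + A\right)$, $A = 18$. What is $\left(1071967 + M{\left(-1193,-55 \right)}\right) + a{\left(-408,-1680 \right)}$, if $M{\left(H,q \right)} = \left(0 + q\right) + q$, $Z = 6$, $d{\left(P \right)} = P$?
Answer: $1031537$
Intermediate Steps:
$M{\left(H,q \right)} = 2 q$ ($M{\left(H,q \right)} = q + q = 2 q$)
$a{\left(o,n \right)} = 24 n$ ($a{\left(o,n \right)} = n \left(6 + 18\right) = n 24 = 24 n$)
$\left(1071967 + M{\left(-1193,-55 \right)}\right) + a{\left(-408,-1680 \right)} = \left(1071967 + 2 \left(-55\right)\right) + 24 \left(-1680\right) = \left(1071967 - 110\right) - 40320 = 1071857 - 40320 = 1031537$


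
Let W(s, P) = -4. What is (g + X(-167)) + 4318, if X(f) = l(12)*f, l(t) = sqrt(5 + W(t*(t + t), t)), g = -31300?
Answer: -27149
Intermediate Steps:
l(t) = 1 (l(t) = sqrt(5 - 4) = sqrt(1) = 1)
X(f) = f (X(f) = 1*f = f)
(g + X(-167)) + 4318 = (-31300 - 167) + 4318 = -31467 + 4318 = -27149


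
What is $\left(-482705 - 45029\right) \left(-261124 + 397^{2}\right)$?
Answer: $54628385010$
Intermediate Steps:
$\left(-482705 - 45029\right) \left(-261124 + 397^{2}\right) = - 527734 \left(-261124 + 157609\right) = \left(-527734\right) \left(-103515\right) = 54628385010$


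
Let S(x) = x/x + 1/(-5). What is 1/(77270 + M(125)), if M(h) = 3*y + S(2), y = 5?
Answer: 5/386429 ≈ 1.2939e-5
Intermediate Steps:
S(x) = ⅘ (S(x) = 1 + 1*(-⅕) = 1 - ⅕ = ⅘)
M(h) = 79/5 (M(h) = 3*5 + ⅘ = 15 + ⅘ = 79/5)
1/(77270 + M(125)) = 1/(77270 + 79/5) = 1/(386429/5) = 5/386429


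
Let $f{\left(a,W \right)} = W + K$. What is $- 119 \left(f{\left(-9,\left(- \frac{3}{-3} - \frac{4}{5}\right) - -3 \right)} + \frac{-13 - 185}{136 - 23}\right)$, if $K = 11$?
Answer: $- \frac{836927}{565} \approx -1481.3$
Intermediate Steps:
$f{\left(a,W \right)} = 11 + W$ ($f{\left(a,W \right)} = W + 11 = 11 + W$)
$- 119 \left(f{\left(-9,\left(- \frac{3}{-3} - \frac{4}{5}\right) - -3 \right)} + \frac{-13 - 185}{136 - 23}\right) = - 119 \left(\left(11 - - \frac{16}{5}\right) + \frac{-13 - 185}{136 - 23}\right) = - 119 \left(\left(11 + \left(\left(\left(-3\right) \left(- \frac{1}{3}\right) - \frac{4}{5}\right) + 3\right)\right) - \frac{198}{113}\right) = - 119 \left(\left(11 + \left(\left(1 - \frac{4}{5}\right) + 3\right)\right) - \frac{198}{113}\right) = - 119 \left(\left(11 + \left(\frac{1}{5} + 3\right)\right) - \frac{198}{113}\right) = - 119 \left(\left(11 + \frac{16}{5}\right) - \frac{198}{113}\right) = - 119 \left(\frac{71}{5} - \frac{198}{113}\right) = \left(-119\right) \frac{7033}{565} = - \frac{836927}{565}$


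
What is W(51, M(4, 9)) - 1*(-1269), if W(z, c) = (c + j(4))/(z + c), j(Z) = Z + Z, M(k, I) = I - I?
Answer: 64727/51 ≈ 1269.2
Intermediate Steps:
M(k, I) = 0
j(Z) = 2*Z
W(z, c) = (8 + c)/(c + z) (W(z, c) = (c + 2*4)/(z + c) = (c + 8)/(c + z) = (8 + c)/(c + z))
W(51, M(4, 9)) - 1*(-1269) = (8 + 0)/(0 + 51) - 1*(-1269) = 8/51 + 1269 = 64727/51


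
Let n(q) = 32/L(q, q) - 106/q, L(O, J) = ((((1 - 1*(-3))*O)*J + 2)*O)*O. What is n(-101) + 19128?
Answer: 3981348259918/208131003 ≈ 19129.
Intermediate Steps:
L(O, J) = O²*(2 + 4*J*O) (L(O, J) = ((((1 + 3)*O)*J + 2)*O)*O = (((4*O)*J + 2)*O)*O = ((4*J*O + 2)*O)*O = ((2 + 4*J*O)*O)*O = (O*(2 + 4*J*O))*O = O²*(2 + 4*J*O))
n(q) = -106/q + 32/(q²*(2 + 4*q²)) (n(q) = 32/((q²*(2 + 4*q*q))) - 106/q = 32/((q²*(2 + 4*q²))) - 106/q = 32*(1/(q²*(2 + 4*q²))) - 106/q = 32/(q²*(2 + 4*q²)) - 106/q = -106/q + 32/(q²*(2 + 4*q²)))
n(-101) + 19128 = (16 - 212*(-101)³ - 106*(-101))/((-101)² + 2*(-101)⁴) + 19128 = (16 - 212*(-1030301) + 10706)/(10201 + 2*104060401) + 19128 = (16 + 218423812 + 10706)/(10201 + 208120802) + 19128 = 218434534/208131003 + 19128 = 3981348259918/208131003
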